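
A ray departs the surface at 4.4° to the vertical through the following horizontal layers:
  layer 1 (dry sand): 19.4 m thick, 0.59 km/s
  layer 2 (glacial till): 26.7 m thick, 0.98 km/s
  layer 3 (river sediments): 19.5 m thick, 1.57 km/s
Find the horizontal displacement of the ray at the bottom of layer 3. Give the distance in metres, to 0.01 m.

Ray parameter p = sin 4.4° / 0.59 km/s = 1.3003e-01 s/km.
Layer 1: θ = 4.40°; offset = 19.4·tan 4.40° = 1.4927 m.
Layer 2: sin θ = p·0.98 = 0.1274 → θ = 7.32°; offset = 26.7·tan 7.32° = 3.4304 m.
Layer 3: sin θ = p·1.57 = 0.2042 → θ = 11.78°; offset = 19.5·tan 11.78° = 4.0666 m.
Total horizontal offset = 8.9897 m.

8.99 m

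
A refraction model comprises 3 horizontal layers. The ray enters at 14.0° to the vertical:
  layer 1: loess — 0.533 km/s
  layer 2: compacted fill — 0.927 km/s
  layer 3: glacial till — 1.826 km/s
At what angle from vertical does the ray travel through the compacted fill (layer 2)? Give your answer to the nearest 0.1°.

Ray parameter p = sin 14.0° / 0.533 = 4.5389e-01 s/km.
sin θ_2 = p·V_2 = 4.5389e-01 × 0.927 = 0.4208.
θ_2 = 24.88° from the vertical.

24.9°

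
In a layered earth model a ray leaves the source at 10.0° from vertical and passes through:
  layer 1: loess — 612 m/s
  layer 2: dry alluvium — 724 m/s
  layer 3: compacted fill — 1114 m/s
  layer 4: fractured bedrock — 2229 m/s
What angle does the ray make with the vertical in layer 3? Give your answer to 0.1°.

Snell's law across each interface conserves sin θ / V, so sin θ_3 = V_3·sin θ₁/V₁.
sin θ_3 = 1114 × sin 10.0° / 612 = 0.3161.
θ_3 = arcsin 0.3161 = 18.43°.

18.4°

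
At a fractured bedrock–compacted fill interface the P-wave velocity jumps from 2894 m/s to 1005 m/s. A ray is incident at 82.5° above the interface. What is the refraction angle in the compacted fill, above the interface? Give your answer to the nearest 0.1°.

Angle from the normal: 90° − 82.5° = 7.5°.
sin θ₁/V₁ = sin θ₂/V₂ ⇒ sin θ₂ = 1005·sin 7.5°/2894 = 1005·0.1305/2894 = 0.0453.
θ₂ = arcsin 0.0453 = 2.60° from the normal.
From the interface: 90° − 2.60° = 87.40°.

87.4°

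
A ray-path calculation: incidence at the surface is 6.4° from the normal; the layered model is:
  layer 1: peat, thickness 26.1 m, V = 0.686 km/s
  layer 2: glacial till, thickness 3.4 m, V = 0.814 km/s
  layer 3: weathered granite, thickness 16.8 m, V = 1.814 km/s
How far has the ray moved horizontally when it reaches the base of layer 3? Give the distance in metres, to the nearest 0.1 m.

Ray parameter p = sin 6.4° / 0.686 km/s = 1.6249e-01 s/km.
Layer 1: θ = 6.40°; offset = 26.1·tan 6.40° = 2.928 m.
Layer 2: sin θ = p·0.814 = 0.1323 → θ = 7.60°; offset = 3.4·tan 7.60° = 0.454 m.
Layer 3: sin θ = p·1.814 = 0.2948 → θ = 17.14°; offset = 16.8·tan 17.14° = 5.182 m.
Σ offsets = 8.563 m.

8.6 m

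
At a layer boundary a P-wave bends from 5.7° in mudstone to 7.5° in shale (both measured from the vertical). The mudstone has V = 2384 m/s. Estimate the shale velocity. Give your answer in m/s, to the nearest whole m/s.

sin 5.7° = 0.0993; sin 7.5° = 0.1305.
V₂ = V₁·(sin θ₂/sin θ₁) = 2384·(0.1305/0.0993) = 3133.06 m/s.

3133 m/s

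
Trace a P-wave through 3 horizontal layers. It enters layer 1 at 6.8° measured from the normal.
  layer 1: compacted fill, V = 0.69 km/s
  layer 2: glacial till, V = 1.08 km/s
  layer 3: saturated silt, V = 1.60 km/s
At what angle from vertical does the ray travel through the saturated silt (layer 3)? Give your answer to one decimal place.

Ray parameter p = sin 6.8° / 0.69 = 1.7160e-01 s/km.
sin θ_3 = p·V_3 = 1.7160e-01 × 1.60 = 0.2746.
θ_3 = 15.94° from the vertical.

15.9°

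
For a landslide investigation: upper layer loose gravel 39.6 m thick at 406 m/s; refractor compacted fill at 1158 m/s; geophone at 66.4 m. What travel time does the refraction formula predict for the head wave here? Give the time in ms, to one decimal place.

240.0 ms

t = x/V₂ + 2h·√(V₂²−V₁²)/(V₁V₂).
√(V₂²−V₁²) = √(1158²−406²) = 1084.5 m/s; delay term = 2·39.6·1084.5/(406·1158) = 0.18269 s.
t = 66.4/1158 + 0.18269 = 0.24003 s.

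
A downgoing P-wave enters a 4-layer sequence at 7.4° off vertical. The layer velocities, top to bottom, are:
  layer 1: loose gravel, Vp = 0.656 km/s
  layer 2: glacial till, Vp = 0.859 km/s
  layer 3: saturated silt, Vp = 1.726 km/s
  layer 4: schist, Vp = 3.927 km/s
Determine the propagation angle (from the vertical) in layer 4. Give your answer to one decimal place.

50.4°

Ray parameter p = sin 7.4° / 0.656 = 1.9633e-01 s/km.
sin θ_4 = p·V_4 = 1.9633e-01 × 3.927 = 0.7710.
θ_4 = 50.44° from the vertical.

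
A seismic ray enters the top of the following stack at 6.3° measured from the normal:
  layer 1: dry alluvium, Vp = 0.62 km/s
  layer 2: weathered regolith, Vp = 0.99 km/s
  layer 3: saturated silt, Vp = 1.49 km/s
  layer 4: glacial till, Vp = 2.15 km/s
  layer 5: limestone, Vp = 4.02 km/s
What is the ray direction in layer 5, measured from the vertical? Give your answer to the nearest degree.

45°

Ray parameter p = sin 6.3° / 0.62 = 1.7699e-01 s/km.
sin θ_5 = p·V_5 = 1.7699e-01 × 4.02 = 0.7115.
θ_5 = arcsin 0.7115 = 45.36°.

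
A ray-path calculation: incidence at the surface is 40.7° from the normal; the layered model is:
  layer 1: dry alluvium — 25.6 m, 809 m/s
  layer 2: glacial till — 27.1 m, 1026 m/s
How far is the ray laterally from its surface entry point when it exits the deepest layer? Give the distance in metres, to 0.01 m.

61.89 m

Apply Snell's law at each interface; in layer i the horizontal offset is hᵢ·tan θᵢ.
Layer 1: θ = 40.70°; offset = 25.6·tan 40.70° = 22.0195 m.
Layer 2: sin θ = 1026·sin 40.7°/809 = 0.8270, θ = 55.79°; offset = 27.1·tan 55.79° = 39.8660 m.
Summing the layer offsets gives 61.8855 m.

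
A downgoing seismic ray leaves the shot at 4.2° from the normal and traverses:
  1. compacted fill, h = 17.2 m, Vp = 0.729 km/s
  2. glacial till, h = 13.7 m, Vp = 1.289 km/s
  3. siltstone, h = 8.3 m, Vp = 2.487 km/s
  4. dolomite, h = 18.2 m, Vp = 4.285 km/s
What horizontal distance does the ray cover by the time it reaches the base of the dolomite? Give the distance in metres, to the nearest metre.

Apply Snell's law at each interface; in layer i the horizontal offset is hᵢ·tan θᵢ.
Layer 1: θ = 4.20°; offset = 17.2·tan 4.20° = 1.263 m.
Layer 2: sin θ = 1.289·sin 4.2°/0.729 = 0.1295, θ = 7.44°; offset = 13.7·tan 7.44° = 1.789 m.
Layer 3: sin θ = 2.487·sin 4.2°/0.729 = 0.2499, θ = 14.47°; offset = 8.3·tan 14.47° = 2.142 m.
Layer 4: sin θ = 4.285·sin 4.2°/0.729 = 0.4305, θ = 25.50°; offset = 18.2·tan 25.50° = 8.680 m.
Total horizontal offset = 13.874 m.

14 m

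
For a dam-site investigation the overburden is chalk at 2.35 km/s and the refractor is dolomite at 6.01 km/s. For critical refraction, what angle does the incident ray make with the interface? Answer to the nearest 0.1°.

67.0°

At critical incidence the refracted ray runs along the interface (θ₂ = 90°), so sin θ_c = V₁/V₂.
θ_c = arcsin(2.35/6.01) = arcsin 0.3910 = 23.02°.
Measured from the interface: 90° − 23.02° = 66.98°.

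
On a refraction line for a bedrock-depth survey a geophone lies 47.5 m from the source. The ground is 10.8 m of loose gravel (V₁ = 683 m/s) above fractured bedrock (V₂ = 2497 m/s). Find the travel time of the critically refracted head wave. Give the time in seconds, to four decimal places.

t = x/V₂ + 2h·√(V₂²−V₁²)/(V₁V₂).
√(V₂²−V₁²) = √(2497²−683²) = 2401.8 m/s; delay term = 2·10.8·2401.8/(683·2497) = 0.03042 s.
t = 47.5/2497 + 0.03042 = 0.04944 s.

0.0494 s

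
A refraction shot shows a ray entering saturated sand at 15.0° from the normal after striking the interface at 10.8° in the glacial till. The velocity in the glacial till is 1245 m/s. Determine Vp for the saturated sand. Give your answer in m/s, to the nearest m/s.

sin 10.8° = 0.1874; sin 15.0° = 0.2588.
V₂ = V₁·(sin θ₂/sin θ₁) = 1245·(0.2588/0.1874) = 1719.65 m/s.

1720 m/s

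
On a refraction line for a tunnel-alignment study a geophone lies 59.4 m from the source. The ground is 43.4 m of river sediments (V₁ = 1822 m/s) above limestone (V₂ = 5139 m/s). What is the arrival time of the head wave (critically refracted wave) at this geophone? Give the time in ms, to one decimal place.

56.1 ms

θ_c = arcsin(V₁/V₂) = arcsin(1822/5139) = 20.77°, cos θ_c = 0.9350.
Intercept time tᵢ = 2h cos θ_c / V₁ = 2·43.4·0.9350/1822 = 0.04455 s.
t = x/V₂ + tᵢ = 59.4/5139 + 0.04455 = 0.05610 s.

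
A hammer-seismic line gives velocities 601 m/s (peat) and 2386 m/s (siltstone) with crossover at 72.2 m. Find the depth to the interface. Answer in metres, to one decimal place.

h = (x_cross/2)·√((V₂−V₁)/(V₂+V₁)).
(V₂−V₁)/(V₂+V₁) = (2386−601)/(2386+601) = 0.5976; √ = 0.7730.
h = (72.2/2)·0.7730 = 27.91 m.

27.9 m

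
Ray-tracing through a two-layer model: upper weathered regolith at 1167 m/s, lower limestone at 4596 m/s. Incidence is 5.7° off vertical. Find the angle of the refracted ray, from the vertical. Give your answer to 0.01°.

23.03°

Snell's law: sin θ₂ = (V₂/V₁)·sin θ₁ = (4596/1167)·sin 5.7° = 0.3912.
θ₂ = sin⁻¹(0.3912) = 23.03° (from vertical).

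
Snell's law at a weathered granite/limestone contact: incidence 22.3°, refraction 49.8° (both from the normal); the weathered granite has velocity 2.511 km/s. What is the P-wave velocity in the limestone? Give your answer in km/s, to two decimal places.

sin 22.3° = 0.3795; sin 49.8° = 0.7638.
V₂ = V₁·(sin θ₂/sin θ₁) = 2.511·(0.7638/0.3795) = 5.05 km/s.

5.05 km/s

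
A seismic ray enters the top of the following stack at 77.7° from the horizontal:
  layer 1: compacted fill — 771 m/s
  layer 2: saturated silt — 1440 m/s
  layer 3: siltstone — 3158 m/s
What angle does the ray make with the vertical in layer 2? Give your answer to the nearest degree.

23°

From the normal: θ₁ = 90° − 77.7° = 12.3°.
Snell's law across each interface conserves sin θ / V, so sin θ_2 = V_2·sin θ₁/V₁.
sin θ_2 = 1440 × sin 12.3° / 771 = 0.3979.
θ_2 = arcsin 0.3979 = 23.45°.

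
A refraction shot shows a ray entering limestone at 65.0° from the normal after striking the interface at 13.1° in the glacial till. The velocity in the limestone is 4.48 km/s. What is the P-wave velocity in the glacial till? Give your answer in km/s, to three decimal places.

1.120 km/s

sin 13.1° = 0.2267; sin 65.0° = 0.9063.
V₁ = V₂·(sin θ₁/sin θ₂) = 4.48·(0.2267/0.9063) = 1.120 km/s.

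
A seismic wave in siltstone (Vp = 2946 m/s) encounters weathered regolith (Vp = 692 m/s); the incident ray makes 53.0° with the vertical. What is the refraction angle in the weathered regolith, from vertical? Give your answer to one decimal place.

10.8°

Snell's law: sin θ₂ = (V₂/V₁)·sin θ₁ = (692/2946)·sin 53.0° = 0.1876.
θ₂ = arcsin 0.1876 = 10.81° from the normal.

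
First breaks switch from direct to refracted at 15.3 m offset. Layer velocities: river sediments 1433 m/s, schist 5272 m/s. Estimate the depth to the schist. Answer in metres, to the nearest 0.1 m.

h = (x_cross/2)·√((V₂−V₁)/(V₂+V₁)).
(V₂−V₁)/(V₂+V₁) = (5272−1433)/(5272+1433) = 0.5726; √ = 0.7567.
h = (15.3/2)·0.7567 = 5.79 m.

5.8 m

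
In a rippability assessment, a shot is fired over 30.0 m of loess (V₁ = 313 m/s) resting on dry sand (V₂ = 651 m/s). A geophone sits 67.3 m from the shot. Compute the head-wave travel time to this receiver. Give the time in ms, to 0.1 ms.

t = x/V₂ + 2h·√(V₂²−V₁²)/(V₁V₂).
√(V₂²−V₁²) = √(651²−313²) = 570.8 m/s; delay term = 2·30.0·570.8/(313·651) = 0.16808 s.
t = 67.3/651 + 0.16808 = 0.27146 s.

271.5 ms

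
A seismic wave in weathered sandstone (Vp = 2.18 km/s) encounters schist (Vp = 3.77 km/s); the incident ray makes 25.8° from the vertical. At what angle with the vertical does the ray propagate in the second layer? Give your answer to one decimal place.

48.8°

Snell's law: sin θ₂ = (V₂/V₁)·sin θ₁ = (3.77/2.18)·sin 25.8° = 0.7527.
θ₂ = sin⁻¹(0.7527) = 48.82° (from vertical).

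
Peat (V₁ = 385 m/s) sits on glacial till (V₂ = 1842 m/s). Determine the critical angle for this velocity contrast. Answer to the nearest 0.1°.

Critical incidence: sin θ_c = V₁/V₂ = 385/1842 = 0.2090.
θ_c = arcsin 0.2090 = 12.06°.

12.1°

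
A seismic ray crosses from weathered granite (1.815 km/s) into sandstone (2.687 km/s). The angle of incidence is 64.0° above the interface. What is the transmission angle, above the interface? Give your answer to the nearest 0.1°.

49.5°

Convert to the normal: θ₁ = 90° − 64.0° = 26.0°.
Snell's law: sin θ₂ = (V₂/V₁)·sin θ₁ = (2.687/1.815)·sin 26.0° = 0.6490.
θ₂ = sin⁻¹(0.6490) = 40.46° (from vertical).
From the interface: 90° − 40.46° = 49.54°.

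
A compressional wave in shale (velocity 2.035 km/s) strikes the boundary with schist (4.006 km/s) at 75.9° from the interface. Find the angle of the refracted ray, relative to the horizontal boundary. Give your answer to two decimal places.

61.34°

Angle from the normal: 90° − 75.9° = 14.1°.
Snell's law: sin θ₂ = (V₂/V₁)·sin θ₁ = (4.006/2.035)·sin 14.1° = 0.4796.
θ₂ = sin⁻¹(0.4796) = 28.66° (from vertical).
From the interface: 90° − 28.66° = 61.34°.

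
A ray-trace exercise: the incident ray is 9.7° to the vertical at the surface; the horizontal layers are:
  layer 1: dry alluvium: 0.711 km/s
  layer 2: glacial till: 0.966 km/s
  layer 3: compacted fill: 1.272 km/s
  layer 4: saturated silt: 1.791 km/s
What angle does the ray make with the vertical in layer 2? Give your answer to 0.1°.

Snell's law across each interface conserves sin θ / V, so sin θ_2 = V_2·sin θ₁/V₁.
sin θ_2 = 0.966 × sin 9.7° / 0.711 = 0.2289.
θ_2 = 13.23° from the vertical.

13.2°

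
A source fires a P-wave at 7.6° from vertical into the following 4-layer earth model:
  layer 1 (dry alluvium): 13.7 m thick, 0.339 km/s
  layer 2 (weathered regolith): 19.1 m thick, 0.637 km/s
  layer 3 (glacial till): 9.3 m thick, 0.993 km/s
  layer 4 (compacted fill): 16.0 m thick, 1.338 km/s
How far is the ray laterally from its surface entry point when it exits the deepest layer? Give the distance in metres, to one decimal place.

20.4 m

Apply Snell's law at each interface; in layer i the horizontal offset is hᵢ·tan θᵢ.
Layer 1: θ = 7.60°; offset = 13.7·tan 7.60° = 1.828 m.
Layer 2: sin θ = 0.637·sin 7.6°/0.339 = 0.2485, θ = 14.39°; offset = 19.1·tan 14.39° = 4.900 m.
Layer 3: sin θ = 0.993·sin 7.6°/0.339 = 0.3874, θ = 22.79°; offset = 9.3·tan 22.79° = 3.908 m.
Layer 4: sin θ = 1.338·sin 7.6°/0.339 = 0.5220, θ = 31.47°; offset = 16.0·tan 31.47° = 9.792 m.
Total horizontal offset = 20.428 m.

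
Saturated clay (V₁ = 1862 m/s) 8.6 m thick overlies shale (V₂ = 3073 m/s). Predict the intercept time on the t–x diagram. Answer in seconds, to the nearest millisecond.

θ_c = arcsin(V₁/V₂) = arcsin(1862/3073) = 37.30°; cos θ_c = 0.7955.
tᵢ = 2h·cos θ_c / V₁ = 2·8.6·0.7955 / 1862 = 0.00735 s.

0.007 s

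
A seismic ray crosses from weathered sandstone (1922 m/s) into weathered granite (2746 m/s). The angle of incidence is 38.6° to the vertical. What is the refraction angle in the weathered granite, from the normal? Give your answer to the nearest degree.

sin θ₁/V₁ = sin θ₂/V₂ ⇒ sin θ₂ = 2746·sin 38.6°/1922 = 2746·0.6239/1922 = 0.8913.
θ₂ = arcsin 0.8913 = 63.04° from the normal.

63°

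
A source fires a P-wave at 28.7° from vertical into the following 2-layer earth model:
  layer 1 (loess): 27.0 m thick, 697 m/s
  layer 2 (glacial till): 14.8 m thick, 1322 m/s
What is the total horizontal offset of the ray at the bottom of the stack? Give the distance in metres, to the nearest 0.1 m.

Ray parameter p = sin 28.7° / 697 m/s = 6.8899e-04 s/m.
Layer 1: θ = 28.70°; offset = 27.0·tan 28.70° = 14.782 m.
Layer 2: sin θ = p·1322 = 0.9108 → θ = 65.62°; offset = 14.8·tan 65.62° = 32.659 m.
Σ offsets = 47.441 m.

47.4 m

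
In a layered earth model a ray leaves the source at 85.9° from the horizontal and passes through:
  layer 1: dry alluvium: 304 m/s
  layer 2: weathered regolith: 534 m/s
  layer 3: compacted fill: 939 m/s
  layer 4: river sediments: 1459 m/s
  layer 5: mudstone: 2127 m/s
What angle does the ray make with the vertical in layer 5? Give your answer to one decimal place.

30.0°

From the normal: θ₁ = 90° − 85.9° = 4.1°.
Ray parameter p = sin 4.1° / 304 = 2.3519e-04 s/m.
sin θ_5 = p·V_5 = 2.3519e-04 × 2127 = 0.5002.
θ_5 = 30.02° from the vertical.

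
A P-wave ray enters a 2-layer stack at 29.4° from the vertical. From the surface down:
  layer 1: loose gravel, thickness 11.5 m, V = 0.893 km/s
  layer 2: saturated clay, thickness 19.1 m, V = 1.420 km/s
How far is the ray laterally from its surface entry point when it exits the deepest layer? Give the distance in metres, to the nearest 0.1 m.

30.3 m

p = sin θ₁/V₁ = sin 29.4°/0.893 = 5.4972e-01 s/km is conserved through the stack.
Layer 1: θ = 29.40°; offset = 11.5·tan 29.40° = 6.480 m.
Layer 2: sin θ = p·1.420 = 0.7806 → θ = 51.32°; offset = 19.1·tan 51.32° = 23.855 m.
Total horizontal offset = 30.335 m.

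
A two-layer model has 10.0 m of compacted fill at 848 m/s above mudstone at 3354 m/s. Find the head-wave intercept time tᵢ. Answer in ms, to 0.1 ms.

θ_c = arcsin(V₁/V₂) = arcsin(848/3354) = 14.65°; cos θ_c = 0.9675.
tᵢ = 2h·cos θ_c / V₁ = 2·10.0·0.9675 / 848 = 0.02282 s.

22.8 ms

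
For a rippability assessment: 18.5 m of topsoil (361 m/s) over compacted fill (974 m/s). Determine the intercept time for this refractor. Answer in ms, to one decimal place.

tᵢ = 2h·√(V₂²−V₁²)/(V₁V₂).
√(V₂²−V₁²) = √(974²−361²) = 904.6 m/s.
tᵢ = 2·18.5·904.6/(361·974) = 0.09519 s.

95.2 ms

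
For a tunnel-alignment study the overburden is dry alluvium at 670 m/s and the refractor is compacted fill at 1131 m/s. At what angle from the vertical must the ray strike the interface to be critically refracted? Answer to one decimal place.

36.3°

Critical incidence: sin θ_c = V₁/V₂ = 670/1131 = 0.5924.
θ_c = arcsin 0.5924 = 36.33°.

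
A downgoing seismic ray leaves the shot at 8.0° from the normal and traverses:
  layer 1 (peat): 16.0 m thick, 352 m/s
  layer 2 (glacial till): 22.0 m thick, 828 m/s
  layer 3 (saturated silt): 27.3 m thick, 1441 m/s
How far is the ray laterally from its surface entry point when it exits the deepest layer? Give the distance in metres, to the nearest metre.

29 m

p = sin θ₁/V₁ = sin 8.0°/352 = 3.9538e-04 s/m is conserved through the stack.
Layer 1: θ = 8.00°; offset = 16.0·tan 8.00° = 2.249 m.
Layer 2: sin θ = p·828 = 0.3274 → θ = 19.11°; offset = 22.0·tan 19.11° = 7.622 m.
Layer 3: sin θ = p·1441 = 0.5697 → θ = 34.73°; offset = 27.3·tan 34.73° = 18.926 m.
Σ offsets = 28.797 m.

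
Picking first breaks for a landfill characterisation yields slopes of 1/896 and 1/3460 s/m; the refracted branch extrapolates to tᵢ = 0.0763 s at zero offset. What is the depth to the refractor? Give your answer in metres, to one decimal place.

35.4 m

h = tᵢ·V₁·V₂ / (2·√(V₂²−V₁²)).
√(V₂²−V₁²) = √(3460² − 896²) = 3342.0 m/s.
h = 0.0763 s × 896 × 3460 / (2 × 3342.0) = 35.39 m.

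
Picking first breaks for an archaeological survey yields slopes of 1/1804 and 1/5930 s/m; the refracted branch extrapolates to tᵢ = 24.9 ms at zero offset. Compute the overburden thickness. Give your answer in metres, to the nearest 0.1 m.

h = tᵢ·V₁·V₂ / (2·√(V₂²−V₁²)).
√(V₂²−V₁²) = √(5930² − 1804²) = 5648.9 m/s.
h = 0.0249 s × 1804 × 5930 / (2 × 5648.9) = 23.58 m.

23.6 m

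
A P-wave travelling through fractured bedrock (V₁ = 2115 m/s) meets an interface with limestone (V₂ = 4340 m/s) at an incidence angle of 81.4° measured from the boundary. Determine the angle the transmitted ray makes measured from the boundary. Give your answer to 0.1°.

Convert to the normal: θ₁ = 90° − 81.4° = 8.6°.
sin θ₁/V₁ = sin θ₂/V₂ ⇒ sin θ₂ = 4340·sin 8.6°/2115 = 4340·0.1495/2115 = 0.3068.
θ₂ = sin⁻¹(0.3068) = 17.87° (from vertical).
From the interface: 90° − 17.87° = 72.13°.

72.1°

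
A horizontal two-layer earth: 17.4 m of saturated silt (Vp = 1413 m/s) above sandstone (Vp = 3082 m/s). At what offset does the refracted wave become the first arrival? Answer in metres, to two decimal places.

57.11 m

x_cross = 2h·√((V₂+V₁)/(V₂−V₁)).
(V₂+V₁)/(V₂−V₁) = (3082+1413)/(3082−1413) = 2.6932; √ = 1.6411.
x_cross = 2·17.4·1.6411 = 57.11 m.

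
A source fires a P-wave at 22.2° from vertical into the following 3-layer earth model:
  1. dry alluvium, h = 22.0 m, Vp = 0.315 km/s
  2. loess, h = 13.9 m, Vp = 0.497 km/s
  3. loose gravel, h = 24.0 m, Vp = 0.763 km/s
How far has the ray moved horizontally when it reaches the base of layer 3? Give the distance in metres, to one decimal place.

Apply Snell's law at each interface; in layer i the horizontal offset is hᵢ·tan θᵢ.
Layer 1: θ = 22.20°; offset = 22.0·tan 22.20° = 8.978 m.
Layer 2: sin θ = 0.497·sin 22.2°/0.315 = 0.5961, θ = 36.59°; offset = 13.9·tan 36.59° = 10.321 m.
Layer 3: sin θ = 0.763·sin 22.2°/0.315 = 0.9152, θ = 66.24°; offset = 24.0·tan 66.24° = 54.508 m.
Total horizontal offset = 73.808 m.

73.8 m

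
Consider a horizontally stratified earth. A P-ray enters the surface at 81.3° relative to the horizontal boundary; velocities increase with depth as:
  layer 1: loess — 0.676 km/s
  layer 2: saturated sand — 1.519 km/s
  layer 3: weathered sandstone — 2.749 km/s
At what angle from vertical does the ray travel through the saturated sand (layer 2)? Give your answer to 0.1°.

From the normal: θ₁ = 90° − 81.3° = 8.7°.
Ray parameter p = sin 8.7° / 0.676 = 2.2376e-01 s/km.
sin θ_2 = p·V_2 = 2.2376e-01 × 1.519 = 0.3399.
θ_2 = 19.87° from the vertical.

19.9°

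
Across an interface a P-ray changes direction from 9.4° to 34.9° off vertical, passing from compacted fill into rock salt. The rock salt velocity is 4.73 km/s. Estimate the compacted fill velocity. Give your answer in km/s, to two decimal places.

1.35 km/s

sin 9.4° = 0.1633; sin 34.9° = 0.5721.
V₁ = V₂·(sin θ₁/sin θ₂) = 4.73·(0.1633/0.5721) = 1.35 km/s.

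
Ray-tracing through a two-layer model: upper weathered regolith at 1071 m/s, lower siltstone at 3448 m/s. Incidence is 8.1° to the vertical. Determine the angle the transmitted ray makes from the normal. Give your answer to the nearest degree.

sin θ₁/V₁ = sin θ₂/V₂ ⇒ sin θ₂ = 3448·sin 8.1°/1071 = 3448·0.1409/1071 = 0.4536.
θ₂ = sin⁻¹(0.4536) = 26.98° (from vertical).

27°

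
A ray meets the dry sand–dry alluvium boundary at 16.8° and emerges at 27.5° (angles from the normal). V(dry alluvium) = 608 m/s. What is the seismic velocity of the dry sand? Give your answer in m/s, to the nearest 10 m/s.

sin 16.8° = 0.2890; sin 27.5° = 0.4617.
V₁ = V₂·(sin θ₁/sin θ₂) = 608·(0.2890/0.4617) = 380.58 m/s.

380 m/s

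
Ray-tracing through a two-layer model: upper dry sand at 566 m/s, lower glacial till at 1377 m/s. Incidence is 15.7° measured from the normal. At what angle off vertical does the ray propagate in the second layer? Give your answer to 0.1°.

Snell's law: sin θ₂ = (V₂/V₁)·sin θ₁ = (1377/566)·sin 15.7° = 0.6583.
θ₂ = arcsin 0.6583 = 41.17° from the normal.

41.2°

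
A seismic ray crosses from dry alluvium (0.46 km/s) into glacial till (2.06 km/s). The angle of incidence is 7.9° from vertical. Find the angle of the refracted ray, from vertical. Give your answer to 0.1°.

38.0°

Snell's law: sin θ₂ = (V₂/V₁)·sin θ₁ = (2.06/0.46)·sin 7.9° = 0.6155.
θ₂ = sin⁻¹(0.6155) = 37.99° (from vertical).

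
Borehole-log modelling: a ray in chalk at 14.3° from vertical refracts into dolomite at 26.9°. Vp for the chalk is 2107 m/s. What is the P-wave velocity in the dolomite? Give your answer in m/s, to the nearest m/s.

3859 m/s

Snell's law: sin 14.3°/V₁ = sin 26.9°/V₂.
V₂ = V₁·sin 26.9°/sin 14.3° = 2107 × 1.8317 = 3859.45 m/s.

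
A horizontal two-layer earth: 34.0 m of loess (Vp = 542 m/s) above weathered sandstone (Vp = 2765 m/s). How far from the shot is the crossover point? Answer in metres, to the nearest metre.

x_cross = 2h·√((V₂+V₁)/(V₂−V₁)).
(V₂+V₁)/(V₂−V₁) = (2765+542)/(2765−542) = 1.4876; √ = 1.2197.
x_cross = 2·34.0·1.2197 = 82.94 m.

83 m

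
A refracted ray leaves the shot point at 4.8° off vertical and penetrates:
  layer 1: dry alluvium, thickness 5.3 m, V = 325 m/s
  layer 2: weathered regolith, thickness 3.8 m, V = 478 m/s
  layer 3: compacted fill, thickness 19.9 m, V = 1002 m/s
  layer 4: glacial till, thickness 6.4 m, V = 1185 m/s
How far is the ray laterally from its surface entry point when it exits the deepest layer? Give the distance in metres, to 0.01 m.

8.28 m

Apply Snell's law at each interface; in layer i the horizontal offset is hᵢ·tan θᵢ.
Layer 1: θ = 4.80°; offset = 5.3·tan 4.80° = 0.4451 m.
Layer 2: sin θ = 478·sin 4.8°/325 = 0.1231, θ = 7.07°; offset = 3.8·tan 7.07° = 0.4713 m.
Layer 3: sin θ = 1002·sin 4.8°/325 = 0.2580, θ = 14.95°; offset = 19.9·tan 14.95° = 5.3138 m.
Layer 4: sin θ = 1185·sin 4.8°/325 = 0.3051, θ = 17.76°; offset = 6.4·tan 17.76° = 2.0504 m.
Total horizontal offset = 8.2805 m.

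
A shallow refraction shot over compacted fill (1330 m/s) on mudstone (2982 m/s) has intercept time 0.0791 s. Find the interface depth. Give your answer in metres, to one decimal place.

58.8 m

θ_c = arcsin(1330/2982) = 26.49°; cos θ_c = 0.8950.
tᵢ = 2h cos θ_c/V₁ ⇒ h = tᵢ·V₁/(2 cos θ_c) = 0.0791·1330/(2·0.8950) = 58.77 m.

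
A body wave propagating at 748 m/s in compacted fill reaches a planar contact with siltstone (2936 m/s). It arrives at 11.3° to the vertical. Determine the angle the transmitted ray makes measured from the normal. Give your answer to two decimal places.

50.27°

Snell's law: sin θ₂ = (V₂/V₁)·sin θ₁ = (2936/748)·sin 11.3° = 0.7691.
θ₂ = sin⁻¹(0.7691) = 50.27° (from vertical).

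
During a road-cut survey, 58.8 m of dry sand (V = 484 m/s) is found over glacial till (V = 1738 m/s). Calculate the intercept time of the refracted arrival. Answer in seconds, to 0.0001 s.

tᵢ = 2h·√(V₂²−V₁²)/(V₁V₂).
√(V₂²−V₁²) = √(1738²−484²) = 1669.2 m/s.
tᵢ = 2·58.8·1669.2/(484·1738) = 0.23336 s.

0.2334 s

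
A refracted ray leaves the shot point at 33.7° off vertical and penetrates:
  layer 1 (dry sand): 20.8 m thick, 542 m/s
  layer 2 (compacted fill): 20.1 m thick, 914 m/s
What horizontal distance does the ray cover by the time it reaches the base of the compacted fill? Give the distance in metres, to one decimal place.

Ray parameter p = sin 33.7° / 542 m/s = 1.0237e-03 s/m.
Layer 1: θ = 33.70°; offset = 20.8·tan 33.70° = 13.872 m.
Layer 2: sin θ = p·914 = 0.9357 → θ = 69.34°; offset = 20.1·tan 69.34° = 53.292 m.
Summing the layer offsets gives 67.164 m.

67.2 m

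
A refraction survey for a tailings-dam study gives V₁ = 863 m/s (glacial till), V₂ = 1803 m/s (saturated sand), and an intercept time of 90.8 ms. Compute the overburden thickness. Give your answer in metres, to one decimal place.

44.6 m

θ_c = arcsin(863/1803) = 28.60°; cos θ_c = 0.8780.
tᵢ = 2h cos θ_c/V₁ ⇒ h = tᵢ·V₁/(2 cos θ_c) = 0.0908·863/(2·0.8780) = 44.62 m.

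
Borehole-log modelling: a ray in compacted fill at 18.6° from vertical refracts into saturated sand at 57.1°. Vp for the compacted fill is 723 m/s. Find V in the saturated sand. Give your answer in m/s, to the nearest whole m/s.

1903 m/s

Snell's law: sin 18.6°/V₁ = sin 57.1°/V₂.
V₂ = V₁·sin 57.1°/sin 18.6° = 723 × 2.6324 = 1903.21 m/s.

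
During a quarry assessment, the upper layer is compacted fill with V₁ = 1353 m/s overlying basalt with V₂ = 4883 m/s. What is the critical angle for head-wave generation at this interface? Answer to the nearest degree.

At critical incidence the refracted ray runs along the interface (θ₂ = 90°), so sin θ_c = V₁/V₂.
θ_c = arcsin(1353/4883) = arcsin 0.2771 = 16.09°.

16°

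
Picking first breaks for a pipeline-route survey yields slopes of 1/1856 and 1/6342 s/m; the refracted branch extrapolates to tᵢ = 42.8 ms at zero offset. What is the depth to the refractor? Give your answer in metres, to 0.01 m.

41.54 m

h = tᵢ·V₁·V₂ / (2·√(V₂²−V₁²)).
√(V₂²−V₁²) = √(6342² − 1856²) = 6064.3 m/s.
h = 0.0428 s × 1856 × 6342 / (2 × 6064.3) = 41.54 m.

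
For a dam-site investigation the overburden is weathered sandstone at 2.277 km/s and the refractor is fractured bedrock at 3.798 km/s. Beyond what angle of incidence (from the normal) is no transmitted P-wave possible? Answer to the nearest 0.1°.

At critical incidence the refracted ray runs along the interface (θ₂ = 90°), so sin θ_c = V₁/V₂.
θ_c = arcsin(2.277/3.798) = arcsin 0.5995 = 36.84°.

36.8°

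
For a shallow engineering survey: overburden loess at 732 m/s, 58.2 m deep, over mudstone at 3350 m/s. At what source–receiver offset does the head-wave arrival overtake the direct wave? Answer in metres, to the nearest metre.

θ_c = arcsin(732/3350) = 12.62°, so cos θ_c = 0.9758 and tᵢ = 2h cos θ_c/V₁ = 0.1552 s.
At crossover x/V₁ = x/V₂ + tᵢ ⇒ x = tᵢ/(1/V₁ − 1/V₂) = 0.15517/(1.3661e-03 − 2.9851e-04) = 145.35 m.

145 m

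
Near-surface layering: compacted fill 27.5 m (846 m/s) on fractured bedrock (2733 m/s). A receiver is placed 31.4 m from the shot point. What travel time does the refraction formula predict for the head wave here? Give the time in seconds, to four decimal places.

t = x/V₂ + 2h·√(V₂²−V₁²)/(V₁V₂).
√(V₂²−V₁²) = √(2733²−846²) = 2598.8 m/s; delay term = 2·27.5·2598.8/(846·2733) = 0.06182 s.
t = 31.4/2733 + 0.06182 = 0.07331 s.

0.0733 s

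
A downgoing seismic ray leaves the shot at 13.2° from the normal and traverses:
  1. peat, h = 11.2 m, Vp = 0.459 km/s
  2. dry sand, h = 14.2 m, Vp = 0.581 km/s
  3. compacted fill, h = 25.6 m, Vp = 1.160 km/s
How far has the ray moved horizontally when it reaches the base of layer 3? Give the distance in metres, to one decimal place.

25.0 m

Apply Snell's law at each interface; in layer i the horizontal offset is hᵢ·tan θᵢ.
Layer 1: θ = 13.20°; offset = 11.2·tan 13.20° = 2.627 m.
Layer 2: sin θ = 0.581·sin 13.2°/0.459 = 0.2890, θ = 16.80°; offset = 14.2·tan 16.80° = 4.287 m.
Layer 3: sin θ = 1.160·sin 13.2°/0.459 = 0.5771, θ = 35.25°; offset = 25.6·tan 35.25° = 18.090 m.
Total horizontal offset = 25.004 m.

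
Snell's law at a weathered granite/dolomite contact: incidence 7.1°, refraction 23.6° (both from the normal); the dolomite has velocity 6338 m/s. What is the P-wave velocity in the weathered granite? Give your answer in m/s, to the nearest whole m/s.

1957 m/s

sin 7.1° = 0.1236; sin 23.6° = 0.4003.
V₁ = V₂·(sin θ₁/sin θ₂) = 6338·(0.1236/0.4003) = 1956.76 m/s.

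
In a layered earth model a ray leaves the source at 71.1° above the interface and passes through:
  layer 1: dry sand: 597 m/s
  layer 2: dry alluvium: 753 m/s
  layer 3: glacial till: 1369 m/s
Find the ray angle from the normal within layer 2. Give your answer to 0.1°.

24.1°

From the normal: θ₁ = 90° − 71.1° = 18.9°.
Snell's law across each interface conserves sin θ / V, so sin θ_2 = V_2·sin θ₁/V₁.
sin θ_2 = 753 × sin 18.9° / 597 = 0.4086.
θ_2 = 24.11° from the vertical.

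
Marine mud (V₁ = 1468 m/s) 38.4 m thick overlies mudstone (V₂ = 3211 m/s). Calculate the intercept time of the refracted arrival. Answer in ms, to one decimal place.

46.5 ms

tᵢ = 2h·√(V₂²−V₁²)/(V₁V₂).
√(V₂²−V₁²) = √(3211²−1468²) = 2855.8 m/s.
tᵢ = 2·38.4·2855.8/(1468·3211) = 0.04653 s.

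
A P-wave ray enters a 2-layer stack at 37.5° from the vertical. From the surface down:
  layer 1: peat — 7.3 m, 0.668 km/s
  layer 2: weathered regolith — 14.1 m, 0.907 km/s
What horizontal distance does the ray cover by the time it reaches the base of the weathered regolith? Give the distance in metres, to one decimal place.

p = sin θ₁/V₁ = sin 37.5°/0.668 = 9.1132e-01 s/km is conserved through the stack.
Layer 1: θ = 37.50°; offset = 7.3·tan 37.50° = 5.601 m.
Layer 2: sin θ = p·0.907 = 0.8266 → θ = 55.75°; offset = 14.1·tan 55.75° = 20.707 m.
Summing the layer offsets gives 26.308 m.

26.3 m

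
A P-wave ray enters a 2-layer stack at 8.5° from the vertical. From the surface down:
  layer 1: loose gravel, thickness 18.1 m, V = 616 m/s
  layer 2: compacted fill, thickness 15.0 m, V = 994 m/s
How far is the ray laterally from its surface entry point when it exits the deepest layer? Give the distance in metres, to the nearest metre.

6 m

Apply Snell's law at each interface; in layer i the horizontal offset is hᵢ·tan θᵢ.
Layer 1: θ = 8.50°; offset = 18.1·tan 8.50° = 2.705 m.
Layer 2: sin θ = 994·sin 8.5°/616 = 0.2385, θ = 13.80°; offset = 15.0·tan 13.80° = 3.684 m.
Total horizontal offset = 6.389 m.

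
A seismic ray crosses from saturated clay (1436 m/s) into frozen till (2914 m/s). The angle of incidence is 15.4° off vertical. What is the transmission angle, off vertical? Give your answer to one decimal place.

32.6°

sin θ₁/V₁ = sin θ₂/V₂ ⇒ sin θ₂ = 2914·sin 15.4°/1436 = 2914·0.2656/1436 = 0.5389.
θ₂ = arcsin 0.5389 = 32.61° from the normal.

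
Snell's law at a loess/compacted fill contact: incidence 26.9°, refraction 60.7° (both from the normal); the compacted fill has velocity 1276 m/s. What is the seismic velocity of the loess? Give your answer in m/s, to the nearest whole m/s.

662 m/s

Snell's law: sin 26.9°/V₁ = sin 60.7°/V₂.
V₁ = V₂·sin 26.9°/sin 60.7° = 1276 × 0.5188 = 662.00 m/s.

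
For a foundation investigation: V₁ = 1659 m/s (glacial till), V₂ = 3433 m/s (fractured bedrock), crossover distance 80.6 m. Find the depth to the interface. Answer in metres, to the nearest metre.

24 m

x_cross = 2h·√((V₂+V₁)/(V₂−V₁)) → h = x_cross / (2·√((V₂+V₁)/(V₂−V₁))).
√((V₂+V₁)/(V₂−V₁)) = √((3433+1659)/(3433−1659)) = 1.6942.
h = 80.6 / (2·1.6942) = 23.79 m.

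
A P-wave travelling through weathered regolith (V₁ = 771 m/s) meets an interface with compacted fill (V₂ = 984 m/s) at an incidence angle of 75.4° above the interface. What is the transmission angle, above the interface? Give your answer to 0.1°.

Convert to the normal: θ₁ = 90° − 75.4° = 14.6°.
Snell's law: sin θ₂ = (V₂/V₁)·sin θ₁ = (984/771)·sin 14.6° = 0.3217.
θ₂ = sin⁻¹(0.3217) = 18.77° (from vertical).
From the interface: 90° − 18.77° = 71.23°.

71.2°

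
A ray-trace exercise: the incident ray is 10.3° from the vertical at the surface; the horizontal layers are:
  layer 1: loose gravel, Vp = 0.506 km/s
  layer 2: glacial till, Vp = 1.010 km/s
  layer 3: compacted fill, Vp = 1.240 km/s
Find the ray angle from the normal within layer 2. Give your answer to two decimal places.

20.91°

Ray parameter p = sin 10.3° / 0.506 = 3.5336e-01 s/km.
sin θ_2 = p·V_2 = 3.5336e-01 × 1.010 = 0.3569.
θ_2 = arcsin 0.3569 = 20.91°.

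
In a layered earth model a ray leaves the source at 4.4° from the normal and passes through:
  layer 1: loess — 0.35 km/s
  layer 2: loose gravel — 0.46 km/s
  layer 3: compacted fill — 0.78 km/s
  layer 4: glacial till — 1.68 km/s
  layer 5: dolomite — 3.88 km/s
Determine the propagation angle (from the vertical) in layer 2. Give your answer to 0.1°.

5.8°

Snell's law across each interface conserves sin θ / V, so sin θ_2 = V_2·sin θ₁/V₁.
sin θ_2 = 0.46 × sin 4.4° / 0.35 = 0.1008.
θ_2 = 5.79° from the vertical.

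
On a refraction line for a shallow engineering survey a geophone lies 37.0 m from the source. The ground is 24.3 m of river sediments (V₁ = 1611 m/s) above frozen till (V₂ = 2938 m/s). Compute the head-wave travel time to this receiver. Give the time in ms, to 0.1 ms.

37.8 ms

t = x/V₂ + 2h·√(V₂²−V₁²)/(V₁V₂).
√(V₂²−V₁²) = √(2938²−1611²) = 2456.9 m/s; delay term = 2·24.3·2456.9/(1611·2938) = 0.02523 s.
t = 37.0/2938 + 0.02523 = 0.03782 s.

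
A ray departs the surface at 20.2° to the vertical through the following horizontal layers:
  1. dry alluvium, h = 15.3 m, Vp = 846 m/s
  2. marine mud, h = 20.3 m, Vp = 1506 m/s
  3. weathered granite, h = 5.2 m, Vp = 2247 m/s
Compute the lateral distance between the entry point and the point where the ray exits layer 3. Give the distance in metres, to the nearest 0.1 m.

33.4 m

Ray parameter p = sin 20.2° / 846 m/s = 4.0815e-04 s/m.
Layer 1: θ = 20.20°; offset = 15.3·tan 20.20° = 5.629 m.
Layer 2: sin θ = p·1506 = 0.6147 → θ = 37.93°; offset = 20.3·tan 37.93° = 15.819 m.
Layer 3: sin θ = p·2247 = 0.9171 → θ = 66.51°; offset = 5.2·tan 66.51° = 11.964 m.
Total horizontal offset = 33.413 m.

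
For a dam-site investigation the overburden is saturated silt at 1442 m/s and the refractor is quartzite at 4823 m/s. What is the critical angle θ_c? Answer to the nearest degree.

At critical incidence the refracted ray runs along the interface (θ₂ = 90°), so sin θ_c = V₁/V₂.
θ_c = arcsin(1442/4823) = arcsin 0.2990 = 17.40°.

17°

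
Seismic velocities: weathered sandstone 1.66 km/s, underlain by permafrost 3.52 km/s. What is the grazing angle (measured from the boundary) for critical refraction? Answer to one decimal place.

61.9°

At critical incidence the refracted ray runs along the interface (θ₂ = 90°), so sin θ_c = V₁/V₂.
θ_c = arcsin(1.66/3.52) = arcsin 0.4716 = 28.14°.
Measured from the interface: 90° − 28.14° = 61.86°.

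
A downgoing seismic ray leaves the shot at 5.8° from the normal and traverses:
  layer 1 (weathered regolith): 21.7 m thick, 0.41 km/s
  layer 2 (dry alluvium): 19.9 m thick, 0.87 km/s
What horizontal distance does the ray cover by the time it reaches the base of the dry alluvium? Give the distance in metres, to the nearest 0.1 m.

6.6 m

Ray parameter p = sin 5.8° / 0.41 km/s = 2.4648e-01 s/km.
Layer 1: θ = 5.80°; offset = 21.7·tan 5.80° = 2.204 m.
Layer 2: sin θ = p·0.87 = 0.2144 → θ = 12.38°; offset = 19.9·tan 12.38° = 4.369 m.
Summing the layer offsets gives 6.573 m.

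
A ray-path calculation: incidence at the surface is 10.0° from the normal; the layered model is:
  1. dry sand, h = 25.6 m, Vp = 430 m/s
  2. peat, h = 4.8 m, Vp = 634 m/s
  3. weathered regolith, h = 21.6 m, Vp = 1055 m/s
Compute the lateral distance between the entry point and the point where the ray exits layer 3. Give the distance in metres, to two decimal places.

15.96 m

p = sin θ₁/V₁ = sin 10.0°/430 = 4.0383e-04 s/m is conserved through the stack.
Layer 1: θ = 10.00°; offset = 25.6·tan 10.00° = 4.5140 m.
Layer 2: sin θ = p·634 = 0.2560 → θ = 14.83°; offset = 4.8·tan 14.83° = 1.2713 m.
Layer 3: sin θ = p·1055 = 0.4260 → θ = 25.22°; offset = 21.6·tan 25.22° = 10.1719 m.
Summing the layer offsets gives 15.9572 m.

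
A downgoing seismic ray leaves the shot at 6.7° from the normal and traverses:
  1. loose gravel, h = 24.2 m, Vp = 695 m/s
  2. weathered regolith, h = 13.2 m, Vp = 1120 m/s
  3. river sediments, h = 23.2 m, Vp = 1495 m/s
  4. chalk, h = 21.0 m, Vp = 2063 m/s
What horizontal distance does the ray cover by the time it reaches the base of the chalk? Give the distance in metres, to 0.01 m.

19.14 m

Apply Snell's law at each interface; in layer i the horizontal offset is hᵢ·tan θᵢ.
Layer 1: θ = 6.70°; offset = 24.2·tan 6.70° = 2.8428 m.
Layer 2: sin θ = 1120·sin 6.7°/695 = 0.1880, θ = 10.84°; offset = 13.2·tan 10.84° = 2.5269 m.
Layer 3: sin θ = 1495·sin 6.7°/695 = 0.2510, θ = 14.53°; offset = 23.2·tan 14.53° = 6.0150 m.
Layer 4: sin θ = 2063·sin 6.7°/695 = 0.3463, θ = 20.26°; offset = 21.0·tan 20.26° = 7.7524 m.
Summing the layer offsets gives 19.1371 m.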